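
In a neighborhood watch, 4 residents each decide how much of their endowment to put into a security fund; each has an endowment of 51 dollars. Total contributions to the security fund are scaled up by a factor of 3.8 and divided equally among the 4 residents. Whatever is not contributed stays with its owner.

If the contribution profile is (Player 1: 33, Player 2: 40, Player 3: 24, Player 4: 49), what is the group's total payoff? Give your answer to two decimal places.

612.80 dollars

Total contributed: 33 + 40 + 24 + 49 = 146; total kept: 4 × 51 − 146 = 58.
The security fund pays out 3.8 × 146 = 554.80 in aggregate.
Group total = 58 + 554.80 = 612.80.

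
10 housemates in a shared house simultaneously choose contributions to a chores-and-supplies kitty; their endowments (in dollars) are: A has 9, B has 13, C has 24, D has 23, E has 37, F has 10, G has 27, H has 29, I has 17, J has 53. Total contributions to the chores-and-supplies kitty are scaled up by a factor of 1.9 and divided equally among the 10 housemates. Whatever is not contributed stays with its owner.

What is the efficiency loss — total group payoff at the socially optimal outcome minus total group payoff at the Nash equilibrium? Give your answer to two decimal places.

217.80 dollars

The private return per contributed unit is 1.9/10 = 0.1900 < 1 for every player regardless of endowment, so the Nash equilibrium is zero contribution and the group total is Σ E_j = 9 + 13 + 24 + 23 + 37 + 10 + 27 + 29 + 17 + 53 = 242.
Each contributed unit returns 1.900 to the group, so the social optimum is full contribution by everyone: group total = 1.900 × 242 = 459.80.
Efficiency loss = (1.900 − 1) × 242 = 217.80.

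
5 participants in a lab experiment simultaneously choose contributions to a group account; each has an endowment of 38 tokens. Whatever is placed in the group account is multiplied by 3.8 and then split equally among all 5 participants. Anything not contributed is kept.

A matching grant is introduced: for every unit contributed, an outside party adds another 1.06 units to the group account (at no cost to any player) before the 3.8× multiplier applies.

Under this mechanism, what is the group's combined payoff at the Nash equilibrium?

Under the mechanism each unit contributed yields 3.8 × 2.06 / 5 = 1.5656 back to its contributor per unit of net cost, which exceeds 1, making full contribution the dominant choice for everyone.
So the Nash equilibrium is full contribution by all 5; the group earns 3.8 × 2.06 × 190 = 1487.32.

1487.32 tokens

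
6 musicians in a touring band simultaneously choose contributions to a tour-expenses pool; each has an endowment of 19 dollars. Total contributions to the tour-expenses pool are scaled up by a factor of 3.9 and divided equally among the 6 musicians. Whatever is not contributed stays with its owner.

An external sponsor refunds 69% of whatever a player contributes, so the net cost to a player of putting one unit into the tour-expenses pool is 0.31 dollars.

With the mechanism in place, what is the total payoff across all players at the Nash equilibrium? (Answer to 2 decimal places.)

The effective private return per unit is now (3.9/6) / 0.31 = 2.0968 > 1, so every player's dominant strategy flips to full contribution.
So the Nash equilibrium is full contribution by all 6; the group earns 6 × (19 × 0.69 + 3.9 × 19) = 523.26.

523.26 dollars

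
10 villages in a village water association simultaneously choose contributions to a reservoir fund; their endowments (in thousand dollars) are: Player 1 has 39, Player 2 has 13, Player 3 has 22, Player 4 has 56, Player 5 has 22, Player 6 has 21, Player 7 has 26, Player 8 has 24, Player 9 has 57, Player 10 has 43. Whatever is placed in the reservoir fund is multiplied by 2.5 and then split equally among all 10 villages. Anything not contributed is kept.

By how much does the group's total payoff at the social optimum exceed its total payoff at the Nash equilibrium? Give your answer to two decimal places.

484.50 thousand dollars

The private return per contributed unit is 2.5/10 = 0.2500 < 1 for every player regardless of endowment, so the Nash equilibrium is zero contribution and the group total is Σ E_j = 39 + 13 + 22 + 56 + 22 + 21 + 26 + 24 + 57 + 43 = 323.
Each contributed unit returns 2.500 to the group, so the social optimum is full contribution by everyone: group total = 2.500 × 323 = 807.50.
Efficiency loss = (2.500 − 1) × 323 = 484.50.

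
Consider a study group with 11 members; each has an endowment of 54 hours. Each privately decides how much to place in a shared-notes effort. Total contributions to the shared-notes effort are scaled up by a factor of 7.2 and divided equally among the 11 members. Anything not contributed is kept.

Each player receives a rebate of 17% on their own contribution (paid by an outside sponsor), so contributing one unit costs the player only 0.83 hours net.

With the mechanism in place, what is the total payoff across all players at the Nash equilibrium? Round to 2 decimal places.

594.00 hours

Even with the mechanism, each unit contributed returns only (7.2/11) / 0.83 = 0.7886 per unit of net cost, so contributing nothing is still dominant.
Everyone keeps their endowment and the group total is 11 × 54 = 594.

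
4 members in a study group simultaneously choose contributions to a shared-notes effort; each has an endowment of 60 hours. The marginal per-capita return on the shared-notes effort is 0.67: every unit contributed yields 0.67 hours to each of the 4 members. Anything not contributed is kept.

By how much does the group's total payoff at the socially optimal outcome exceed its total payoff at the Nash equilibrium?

403.20 hours

The private return per contributed unit is 0.67 < 1, so contributing 0 is dominant for every player. At the Nash equilibrium everyone keeps their 60, and the group total is 4 × 60 = 240.
Each contributed unit returns 2.680 to the group as a whole (0.67 to each of 4 players), which exceeds 1, so the social optimum is full contribution: group total = 2.680 × 240 = 643.20.
Efficiency loss = 643.20 − 240 = 403.20.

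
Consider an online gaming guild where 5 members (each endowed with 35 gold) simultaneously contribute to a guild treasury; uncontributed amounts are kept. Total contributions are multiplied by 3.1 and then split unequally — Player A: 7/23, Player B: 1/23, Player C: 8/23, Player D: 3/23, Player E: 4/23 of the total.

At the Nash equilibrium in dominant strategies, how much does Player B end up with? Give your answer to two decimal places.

Each unit j contributes comes back to j as 3.1 × (j's share), so j prefers to contribute only if that share exceeds 1/3.1 = 0.3226; otherwise keeping the unit dominates.
The only share above 0.3226 is Player C's 8/23, contributing 35; the remaining 4 contribute 0. Total contributed: 35.
Player B keeps 35 and receives 3.1 × 35 × 1/23 = 4.72 from the guild treasury, for a payoff of 39.72.

39.72 gold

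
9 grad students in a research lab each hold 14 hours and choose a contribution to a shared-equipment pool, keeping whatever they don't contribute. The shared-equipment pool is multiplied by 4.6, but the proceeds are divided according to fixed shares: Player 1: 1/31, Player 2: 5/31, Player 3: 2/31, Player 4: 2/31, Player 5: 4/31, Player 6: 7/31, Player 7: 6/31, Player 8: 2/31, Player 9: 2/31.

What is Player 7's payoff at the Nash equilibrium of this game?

26.46 hours

For player j, contributing a unit is worthwhile iff 4.6 × (j's share) ≥ 1, i.e. iff j's share is at least 0.2174.
Player 6 alone (share 7/31) is above the threshold, contributing 14; the remaining 8 contribute 0. Total contributed: 14.
Player 7 keeps 14 and receives 4.6 × 14 × 6/31 = 12.46 from the shared-equipment pool, for a payoff of 26.46.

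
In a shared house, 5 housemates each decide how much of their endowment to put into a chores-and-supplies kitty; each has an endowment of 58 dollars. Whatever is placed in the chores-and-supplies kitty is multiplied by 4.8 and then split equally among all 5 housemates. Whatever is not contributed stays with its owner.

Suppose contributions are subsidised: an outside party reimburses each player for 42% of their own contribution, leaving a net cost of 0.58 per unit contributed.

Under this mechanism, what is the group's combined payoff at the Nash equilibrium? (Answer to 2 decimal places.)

The effective private return per unit is now (4.8/5) / 0.58 = 1.6552 > 1, so every player's dominant strategy flips to full contribution.
At the Nash equilibrium everyone contributes 58. Group total payoff = 5 × (58 × 0.42 + 4.8 × 58) = 1513.80.

1513.80 dollars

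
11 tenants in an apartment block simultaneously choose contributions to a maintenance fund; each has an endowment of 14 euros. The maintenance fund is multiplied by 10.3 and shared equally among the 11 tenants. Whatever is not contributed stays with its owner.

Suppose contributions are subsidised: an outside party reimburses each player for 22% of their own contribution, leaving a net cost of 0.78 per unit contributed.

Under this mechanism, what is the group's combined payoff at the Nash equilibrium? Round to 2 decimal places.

1620.08 euros

With the mechanism, a contributed unit returns (10.3/11) / 0.78 = 1.2005 per unit of net cost to the contributor — now above 1 — so contributing fully is weakly dominant for every player.
At the Nash equilibrium everyone contributes 14. Group total payoff = 11 × (14 × 0.22 + 10.3 × 14) = 1620.08.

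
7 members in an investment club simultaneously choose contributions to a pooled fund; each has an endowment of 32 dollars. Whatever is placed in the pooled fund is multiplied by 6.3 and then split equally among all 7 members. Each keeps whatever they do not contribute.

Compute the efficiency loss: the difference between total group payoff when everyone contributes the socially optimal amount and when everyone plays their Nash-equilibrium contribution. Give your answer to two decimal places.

1187.20 dollars

Each contributed unit returns 6.3/7 = 0.9000 to its contributor — below 1 — so contributing 0 is dominant for every player. At the Nash equilibrium everyone keeps their 32, and the group total is 7 × 32 = 224.
Each contributed unit returns 6.300 to the group as a whole (0.9000 to each of 7 players), which exceeds 1, so the social optimum is full contribution: group total = 6.300 × 224 = 1411.20.
Efficiency loss = 1411.20 − 224 = 1187.20.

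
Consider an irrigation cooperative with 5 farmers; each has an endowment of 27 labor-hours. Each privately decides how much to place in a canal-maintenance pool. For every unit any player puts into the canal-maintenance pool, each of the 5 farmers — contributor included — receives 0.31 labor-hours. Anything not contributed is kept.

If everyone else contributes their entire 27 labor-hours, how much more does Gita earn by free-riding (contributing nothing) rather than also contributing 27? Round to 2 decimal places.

Switching from a contribution of 27 to 0 lets Gita keep an extra 27 labor-hours, but lowers the canal-maintenance pool by 27, which costs Gita their own share of that drop: 0.31 × 27 = 8.37.
Net gain = 27 − 8.37 = 18.63. The private return per contributed unit (0.31) is below 1, so free-riding is indeed the best response regardless of what the others do.

18.63 labor-hours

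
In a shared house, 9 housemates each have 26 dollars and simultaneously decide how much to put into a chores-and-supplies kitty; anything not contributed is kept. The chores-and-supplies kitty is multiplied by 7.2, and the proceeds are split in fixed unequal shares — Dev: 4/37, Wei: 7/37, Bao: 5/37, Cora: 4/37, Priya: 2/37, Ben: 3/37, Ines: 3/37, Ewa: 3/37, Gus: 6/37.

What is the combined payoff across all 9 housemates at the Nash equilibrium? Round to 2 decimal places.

556.40 dollars

A player with share s gets back 7.2·s per unit contributed, so full contribution is dominant for anyone with s > 1/7.2 = 0.1389 and zero contribution is dominant for anyone below.
The shares above 0.1389 belong to Wei and Gus, contributing 26 each; the remaining 7 contribute 0. Total contributed: 52.
The chores-and-supplies kitty pays out 7.2 × 52 = 374.40 in total (split across the unequal shares, but the aggregate is all that matters for the group sum).
The 7 free-riders keep 26 each, adding 182. Group total = 182 + 374.40 = 556.40.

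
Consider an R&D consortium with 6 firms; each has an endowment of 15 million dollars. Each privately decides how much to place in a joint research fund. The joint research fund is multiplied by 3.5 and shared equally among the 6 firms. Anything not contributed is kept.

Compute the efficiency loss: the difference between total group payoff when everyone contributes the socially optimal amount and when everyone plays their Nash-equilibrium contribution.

Each contributed unit returns 3.5/6 = 0.5833 to its contributor — below 1 — so contributing 0 is dominant for every player. At the Nash equilibrium everyone keeps their 15, and the group total is 6 × 15 = 90.
Each contributed unit returns 3.500 to the group as a whole (0.5833 to each of 6 players), which exceeds 1, so the social optimum is full contribution: group total = 3.500 × 90 = 315.00.
Efficiency loss = 315.00 − 90 = 225.00.

225.00 million dollars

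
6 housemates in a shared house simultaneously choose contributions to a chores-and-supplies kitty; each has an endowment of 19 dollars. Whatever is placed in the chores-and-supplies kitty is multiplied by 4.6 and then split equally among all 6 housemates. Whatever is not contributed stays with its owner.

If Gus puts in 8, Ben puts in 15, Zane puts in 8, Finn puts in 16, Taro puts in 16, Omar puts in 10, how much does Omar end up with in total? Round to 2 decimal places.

Total contributed: 8 + 15 + 8 + 16 + 16 + 10 = 73.
Each receives 4.6 × 73 / 6 = 55.97 from the chores-and-supplies kitty.
Omar keeps 19 − 10 = 9, so Omar's payoff is 9 + 55.97 = 64.97.

64.97 dollars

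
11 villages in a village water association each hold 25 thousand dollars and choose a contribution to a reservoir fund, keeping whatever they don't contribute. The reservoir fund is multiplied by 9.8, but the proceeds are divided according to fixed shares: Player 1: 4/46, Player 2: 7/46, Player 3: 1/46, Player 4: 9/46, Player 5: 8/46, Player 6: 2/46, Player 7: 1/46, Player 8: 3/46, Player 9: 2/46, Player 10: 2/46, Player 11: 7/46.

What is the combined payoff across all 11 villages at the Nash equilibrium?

For player j, contributing a unit is worthwhile iff 9.8 × (j's share) ≥ 1, i.e. iff j's share is at least 0.1020.
Player 2, Player 4, Player 5 and Player 11 clear that bar, contributing 25 each; the remaining 7 contribute 0. Total contributed: 100.
The reservoir fund pays out 9.8 × 100 = 980.00 in total (split across the unequal shares, but the aggregate is all that matters for the group sum).
The 7 free-riders keep 25 each, adding 175. Group total = 175 + 980.00 = 1155.00.

1155.00 thousand dollars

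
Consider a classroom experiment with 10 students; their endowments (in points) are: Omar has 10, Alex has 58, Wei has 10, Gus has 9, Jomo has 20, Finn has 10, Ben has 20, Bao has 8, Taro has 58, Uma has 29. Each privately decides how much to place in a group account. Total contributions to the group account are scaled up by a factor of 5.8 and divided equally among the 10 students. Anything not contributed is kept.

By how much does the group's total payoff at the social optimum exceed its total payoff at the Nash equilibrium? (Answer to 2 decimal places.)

1113.60 points

The private return per contributed unit is 5.8/10 = 0.5800 < 1 for every player regardless of endowment, so the Nash equilibrium is zero contribution and the group total is Σ E_j = 10 + 58 + 10 + 9 + 20 + 10 + 20 + 8 + 58 + 29 = 232.
Each contributed unit returns 5.800 to the group, so the social optimum is full contribution by everyone: group total = 5.800 × 232 = 1345.60.
Efficiency loss = (5.800 − 1) × 232 = 1113.60.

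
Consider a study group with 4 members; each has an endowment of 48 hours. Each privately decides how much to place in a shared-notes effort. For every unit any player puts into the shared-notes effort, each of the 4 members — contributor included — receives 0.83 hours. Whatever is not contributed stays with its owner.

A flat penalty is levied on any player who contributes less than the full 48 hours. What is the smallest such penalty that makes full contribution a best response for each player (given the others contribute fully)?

8.16 hours

Given the others contribute fully, the best deviation is to contribute 0 (any partial contribution still incurs the fine and gives up units whose private return 0.83 is below 1).
Deviating from 48 to 0 saves 48 hours but forfeits the deviator's share of the drop in the shared-notes effort: 0.83 × 48 = 39.84.
So the deviation gain is 48 − 39.84 = 8.16, and the fine must be at least 8.16 hours to wipe it out.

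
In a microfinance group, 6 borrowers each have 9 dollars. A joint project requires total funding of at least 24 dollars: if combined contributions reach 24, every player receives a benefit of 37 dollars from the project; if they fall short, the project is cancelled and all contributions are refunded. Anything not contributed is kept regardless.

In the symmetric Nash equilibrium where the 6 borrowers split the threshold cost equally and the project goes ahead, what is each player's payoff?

42 dollars

Equal share of the threshold: 24/6 = 4.
At this profile no one gains by cutting their contribution: any cut drops the total below 24, the project is cancelled, contributions are refunded, and the deviator ends with 9, which is less than 9 − 4 + 37 = 42. Contributing more than 4 just wastes the excess. So contributing exactly 4 is a best response.
Each player's payoff: 9 − 4 + 37 = 42.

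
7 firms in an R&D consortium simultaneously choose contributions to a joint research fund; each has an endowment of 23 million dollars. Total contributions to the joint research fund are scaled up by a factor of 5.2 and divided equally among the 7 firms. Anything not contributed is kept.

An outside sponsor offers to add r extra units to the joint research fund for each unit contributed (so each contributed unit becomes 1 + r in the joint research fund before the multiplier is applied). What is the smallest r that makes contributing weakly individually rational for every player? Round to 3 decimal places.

0.346

With matching at rate r, one contributed unit becomes (1 + r) in the joint research fund and returns 5.2 × (1 + r) / 7 to the contributor.
Setting this equal to 1: 1 + r = 7/5.2 = 1.3462.
So the minimum matching rate is r = 1.3462 − 1 = 0.346.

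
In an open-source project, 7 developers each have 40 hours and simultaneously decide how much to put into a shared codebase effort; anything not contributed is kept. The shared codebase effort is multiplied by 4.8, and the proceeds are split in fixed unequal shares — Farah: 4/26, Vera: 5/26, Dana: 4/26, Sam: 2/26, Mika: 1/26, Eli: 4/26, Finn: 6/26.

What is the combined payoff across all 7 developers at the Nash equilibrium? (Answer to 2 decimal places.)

432.00 hours

Player j's private return per contributed unit is 4.8 × (j's share). Contributing is weakly dominant for j when that share is at least 1/4.8 = 0.2083, and contributing 0 is dominant otherwise.
The only share above 0.2083 is Finn's 6/26, contributing 40; the remaining 6 contribute 0. Total contributed: 40.
The shared codebase effort pays out 4.8 × 40 = 192.00 in total (split across the unequal shares, but the aggregate is all that matters for the group sum).
The 6 free-riders keep 40 each, adding 240. Group total = 240 + 192.00 = 432.00.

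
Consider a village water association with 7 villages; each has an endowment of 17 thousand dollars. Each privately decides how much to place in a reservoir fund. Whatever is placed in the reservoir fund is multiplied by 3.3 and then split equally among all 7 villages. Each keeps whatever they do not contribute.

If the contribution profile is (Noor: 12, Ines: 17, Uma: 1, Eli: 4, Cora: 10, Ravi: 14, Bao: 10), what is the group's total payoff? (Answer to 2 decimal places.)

Total contributed: 12 + 17 + 1 + 4 + 10 + 14 + 10 = 68; total kept: 7 × 17 − 68 = 51.
The reservoir fund pays out 3.3 × 68 = 224.40 in aggregate.
Group total = 51 + 224.40 = 275.40.

275.40 thousand dollars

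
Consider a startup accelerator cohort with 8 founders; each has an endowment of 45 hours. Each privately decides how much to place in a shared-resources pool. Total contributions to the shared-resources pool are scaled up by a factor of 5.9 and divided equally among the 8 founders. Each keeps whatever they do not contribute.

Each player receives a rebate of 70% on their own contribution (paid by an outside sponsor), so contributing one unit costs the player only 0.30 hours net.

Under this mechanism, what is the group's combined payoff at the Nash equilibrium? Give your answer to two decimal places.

2376.00 hours

With the mechanism, a contributed unit returns (5.9/8) / 0.30 = 2.4583 per unit of net cost to the contributor — now above 1 — so contributing fully is weakly dominant for every player.
At the Nash equilibrium everyone contributes 45. Group total payoff = 8 × (45 × 0.70 + 5.9 × 45) = 2376.00.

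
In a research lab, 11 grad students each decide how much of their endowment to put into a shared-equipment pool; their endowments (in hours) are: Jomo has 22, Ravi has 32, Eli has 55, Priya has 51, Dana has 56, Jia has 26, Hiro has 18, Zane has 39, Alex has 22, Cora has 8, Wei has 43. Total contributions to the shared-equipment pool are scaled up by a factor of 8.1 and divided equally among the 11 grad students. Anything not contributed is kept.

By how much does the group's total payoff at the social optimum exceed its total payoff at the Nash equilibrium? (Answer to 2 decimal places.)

2641.20 hours

The private return per contributed unit is 8.1/11 = 0.7364 < 1 for every player regardless of endowment, so the Nash equilibrium is zero contribution and the group total is Σ E_j = 22 + 32 + 55 + 51 + 56 + 26 + 18 + 39 + 22 + 8 + 43 = 372.
Each contributed unit returns 8.100 to the group, so the social optimum is full contribution by everyone: group total = 8.100 × 372 = 3013.20.
Efficiency loss = (8.100 − 1) × 372 = 2641.20.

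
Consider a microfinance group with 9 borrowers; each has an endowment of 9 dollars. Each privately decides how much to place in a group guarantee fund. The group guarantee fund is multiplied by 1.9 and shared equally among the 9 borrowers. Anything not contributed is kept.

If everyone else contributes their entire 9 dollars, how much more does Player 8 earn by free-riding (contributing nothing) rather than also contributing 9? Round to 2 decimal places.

7.10 dollars

Switching from a contribution of 9 to 0 lets Player 8 keep an extra 9 dollars, but lowers the group guarantee fund by 9, which costs Player 8 their own share of that drop: 1.9/9 × 9 = 1.90.
Net gain = 9 − 1.90 = 7.10. The private return per contributed unit (0.2111) is below 1, so free-riding is indeed the best response regardless of what the others do.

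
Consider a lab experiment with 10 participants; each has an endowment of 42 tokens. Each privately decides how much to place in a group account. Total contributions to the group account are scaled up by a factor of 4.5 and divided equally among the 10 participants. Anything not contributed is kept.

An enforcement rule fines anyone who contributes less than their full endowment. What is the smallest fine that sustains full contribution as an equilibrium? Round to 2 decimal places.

Given the others contribute fully, the best deviation is to contribute 0 (any partial contribution still incurs the fine and gives up units whose private return 0.4500 is below 1).
Deviating from 42 to 0 saves 42 tokens but forfeits the deviator's share of the drop in the group account: 4.5/10 × 42 = 18.90.
So the deviation gain is 42 − 18.90 = 23.10, and the fine must be at least 23.10 tokens to wipe it out.

23.10 tokens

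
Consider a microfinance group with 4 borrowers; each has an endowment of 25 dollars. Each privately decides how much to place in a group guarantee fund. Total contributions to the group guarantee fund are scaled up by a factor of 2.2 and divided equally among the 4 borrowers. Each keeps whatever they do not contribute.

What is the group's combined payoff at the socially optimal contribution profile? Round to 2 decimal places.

Each contributed unit returns 2.200 to the group as a whole (0.5500 to each of 4 players), which exceeds 1, so the social optimum is full contribution: group total = 2.200 × 100 = 220.00.

220.00 dollars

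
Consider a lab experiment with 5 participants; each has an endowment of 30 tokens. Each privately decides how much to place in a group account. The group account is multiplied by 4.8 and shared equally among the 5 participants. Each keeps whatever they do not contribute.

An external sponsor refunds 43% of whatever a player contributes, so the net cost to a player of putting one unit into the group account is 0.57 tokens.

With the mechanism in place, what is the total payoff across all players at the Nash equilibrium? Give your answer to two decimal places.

With the mechanism, a contributed unit returns (4.8/5) / 0.57 = 1.6842 per unit of net cost to the contributor — now above 1 — so contributing fully is weakly dominant for every player.
At the Nash equilibrium everyone contributes 30. Group total payoff = 5 × (30 × 0.43 + 4.8 × 30) = 784.50.

784.50 tokens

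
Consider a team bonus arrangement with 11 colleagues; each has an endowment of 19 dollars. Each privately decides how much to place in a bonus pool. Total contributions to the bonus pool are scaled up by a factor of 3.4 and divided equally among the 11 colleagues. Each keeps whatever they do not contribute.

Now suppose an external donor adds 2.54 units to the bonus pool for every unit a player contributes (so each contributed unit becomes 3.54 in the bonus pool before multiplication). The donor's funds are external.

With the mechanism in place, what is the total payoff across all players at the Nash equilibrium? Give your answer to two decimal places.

2515.52 dollars

Under the mechanism each unit contributed yields 3.4 × 3.54 / 11 = 1.0942 back to its contributor per unit of net cost, which exceeds 1, making full contribution the dominant choice for everyone.
So the Nash equilibrium is full contribution by all 11; the group earns 3.4 × 3.54 × 209 = 2515.52.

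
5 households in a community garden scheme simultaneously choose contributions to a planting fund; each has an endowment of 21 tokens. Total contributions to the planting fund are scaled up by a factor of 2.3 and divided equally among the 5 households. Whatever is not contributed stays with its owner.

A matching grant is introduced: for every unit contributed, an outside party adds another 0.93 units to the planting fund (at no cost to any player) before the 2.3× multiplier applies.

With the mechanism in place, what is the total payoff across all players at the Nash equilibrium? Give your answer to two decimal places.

The effective private return is 2.3 × 1.93 / 5 = 0.8878, which is still under 1, so the mechanism doesn't change anyone's dominant strategy: zero contribution.
At the Nash equilibrium no one contributes; group total payoff = 5 × 21 = 105.

105.00 tokens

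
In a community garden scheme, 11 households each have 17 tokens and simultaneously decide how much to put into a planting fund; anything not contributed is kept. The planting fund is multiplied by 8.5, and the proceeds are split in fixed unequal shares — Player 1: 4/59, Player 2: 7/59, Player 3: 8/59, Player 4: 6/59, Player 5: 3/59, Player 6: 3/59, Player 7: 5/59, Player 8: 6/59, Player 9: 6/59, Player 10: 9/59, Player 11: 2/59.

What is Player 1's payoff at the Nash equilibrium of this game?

46.39 tokens

Player j's private return per contributed unit is 8.5 × (j's share). Contributing is weakly dominant for j when that share is at least 1/8.5 = 0.1176, and contributing 0 is dominant otherwise.
Player 2, Player 3 and Player 10 are above the threshold, contributing 17 each; the remaining 8 contribute 0. Total contributed: 51.
Player 1 keeps 17 and receives 8.5 × 51 × 4/59 = 29.39 from the planting fund, for a payoff of 46.39.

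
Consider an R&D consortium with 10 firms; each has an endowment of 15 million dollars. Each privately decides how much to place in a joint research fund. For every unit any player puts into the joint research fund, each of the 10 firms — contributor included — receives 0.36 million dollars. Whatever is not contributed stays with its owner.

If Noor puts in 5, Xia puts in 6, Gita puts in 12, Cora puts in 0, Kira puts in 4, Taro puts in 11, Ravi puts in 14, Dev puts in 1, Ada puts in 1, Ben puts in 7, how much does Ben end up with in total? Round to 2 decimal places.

Total contributed: 5 + 6 + 12 + 0 + 4 + 11 + 14 + 1 + 1 + 7 = 61.
Each receives 0.36 × 61 = 21.96 from the joint research fund.
Ben keeps 15 − 7 = 8, so Ben's payoff is 8 + 21.96 = 29.96.

29.96 million dollars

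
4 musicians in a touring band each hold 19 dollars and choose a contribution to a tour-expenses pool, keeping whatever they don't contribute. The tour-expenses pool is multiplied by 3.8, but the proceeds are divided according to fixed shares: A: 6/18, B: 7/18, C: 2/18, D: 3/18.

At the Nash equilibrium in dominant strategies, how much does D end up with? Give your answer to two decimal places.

A player with share s gets back 3.8·s per unit contributed, so full contribution is dominant for anyone with s > 1/3.8 = 0.2632 and zero contribution is dominant for anyone below.
A and B clear that bar, contributing 19 each; the remaining 2 contribute 0. Total contributed: 38.
D keeps 19 and receives 3.8 × 38 × 3/18 = 24.07 from the tour-expenses pool, for a payoff of 43.07.

43.07 dollars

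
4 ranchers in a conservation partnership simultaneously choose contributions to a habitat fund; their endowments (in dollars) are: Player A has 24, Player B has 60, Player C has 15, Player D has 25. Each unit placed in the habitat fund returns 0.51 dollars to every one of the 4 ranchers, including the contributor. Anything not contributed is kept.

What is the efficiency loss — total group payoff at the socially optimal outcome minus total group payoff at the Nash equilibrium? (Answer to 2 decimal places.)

128.96 dollars

The private return per contributed unit is 0.51 < 1 for everyone, so the Nash equilibrium is zero contribution and the group total is Σ E_j = 24 + 60 + 15 + 25 = 124.
Each contributed unit returns 2.040 to the group, so the social optimum is full contribution by everyone: group total = 2.040 × 124 = 252.96.
Efficiency loss = (2.040 − 1) × 124 = 128.96.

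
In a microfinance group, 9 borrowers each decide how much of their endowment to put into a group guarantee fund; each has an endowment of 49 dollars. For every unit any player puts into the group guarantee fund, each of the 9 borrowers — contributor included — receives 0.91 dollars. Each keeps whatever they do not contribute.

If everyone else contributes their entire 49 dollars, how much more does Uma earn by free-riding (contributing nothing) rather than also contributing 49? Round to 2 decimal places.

4.41 dollars

Switching from a contribution of 49 to 0 lets Uma keep an extra 49 dollars, but lowers the group guarantee fund by 49, which costs Uma their own share of that drop: 0.91 × 49 = 44.59.
Net gain = 49 − 44.59 = 4.41. The private return per contributed unit (0.91) is below 1, so free-riding is indeed the best response regardless of what the others do.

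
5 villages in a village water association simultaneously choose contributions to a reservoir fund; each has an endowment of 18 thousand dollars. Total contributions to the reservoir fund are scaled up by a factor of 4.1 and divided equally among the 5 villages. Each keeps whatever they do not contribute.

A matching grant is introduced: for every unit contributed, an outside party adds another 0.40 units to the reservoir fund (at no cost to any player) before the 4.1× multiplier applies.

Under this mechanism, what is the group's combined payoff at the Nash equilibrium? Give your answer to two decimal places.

516.60 thousand dollars

Under the mechanism each unit contributed yields 4.1 × 1.40 / 5 = 1.1480 back to its contributor per unit of net cost, which exceeds 1, making full contribution the dominant choice for everyone.
So the Nash equilibrium is full contribution by all 5; the group earns 4.1 × 1.40 × 90 = 516.60.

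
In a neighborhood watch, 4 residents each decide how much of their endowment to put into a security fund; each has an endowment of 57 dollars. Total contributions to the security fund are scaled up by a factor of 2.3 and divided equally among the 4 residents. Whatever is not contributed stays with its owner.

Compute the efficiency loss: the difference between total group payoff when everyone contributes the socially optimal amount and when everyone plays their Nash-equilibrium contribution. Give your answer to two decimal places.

296.40 dollars

Each contributed unit returns 2.3/4 = 0.5750 to its contributor — below 1 — so contributing 0 is dominant for every player. At the Nash equilibrium everyone keeps their 57, and the group total is 4 × 57 = 228.
Each contributed unit returns 2.300 to the group as a whole (0.5750 to each of 4 players), which exceeds 1, so the social optimum is full contribution: group total = 2.300 × 228 = 524.40.
Efficiency loss = 524.40 − 228 = 296.40.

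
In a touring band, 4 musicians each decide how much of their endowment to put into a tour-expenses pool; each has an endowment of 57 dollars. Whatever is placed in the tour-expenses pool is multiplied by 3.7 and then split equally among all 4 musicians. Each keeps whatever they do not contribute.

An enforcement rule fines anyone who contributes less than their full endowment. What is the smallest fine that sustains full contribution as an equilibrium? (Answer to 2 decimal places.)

4.28 dollars

Given the others contribute fully, the best deviation is to contribute 0 (any partial contribution still incurs the fine and gives up units whose private return 0.9250 is below 1).
Deviating from 57 to 0 saves 57 dollars but forfeits the deviator's share of the drop in the tour-expenses pool: 3.7/4 × 57 = 52.72.
So the deviation gain is 57 − 52.72 = 4.28, and the fine must be at least 4.28 dollars to wipe it out.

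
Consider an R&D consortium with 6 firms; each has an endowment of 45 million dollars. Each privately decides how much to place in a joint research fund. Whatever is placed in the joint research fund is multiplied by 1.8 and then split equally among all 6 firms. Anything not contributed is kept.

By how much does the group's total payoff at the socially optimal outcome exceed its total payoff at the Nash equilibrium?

216.00 million dollars

Each contributed unit returns 1.8/6 = 0.3000 to its contributor — below 1 — so contributing 0 is dominant for every player. At the Nash equilibrium everyone keeps their 45, and the group total is 6 × 45 = 270.
Each contributed unit returns 1.800 to the group as a whole (0.3000 to each of 6 players), which exceeds 1, so the social optimum is full contribution: group total = 1.800 × 270 = 486.00.
Efficiency loss = 486.00 − 270 = 216.00.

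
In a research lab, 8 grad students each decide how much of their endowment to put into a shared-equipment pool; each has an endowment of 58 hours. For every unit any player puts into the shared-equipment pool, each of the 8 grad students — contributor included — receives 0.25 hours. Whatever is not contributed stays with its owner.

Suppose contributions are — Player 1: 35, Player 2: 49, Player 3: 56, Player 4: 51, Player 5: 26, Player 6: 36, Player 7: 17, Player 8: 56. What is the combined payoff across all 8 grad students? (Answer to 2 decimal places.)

Total contributed: 35 + 49 + 56 + 51 + 26 + 36 + 17 + 56 = 326; total kept: 8 × 58 − 326 = 138.
The shared-equipment pool pays out 0.25 × 8 × 326 = 652.00 in aggregate.
Group total = 138 + 652.00 = 790.00.

790.00 hours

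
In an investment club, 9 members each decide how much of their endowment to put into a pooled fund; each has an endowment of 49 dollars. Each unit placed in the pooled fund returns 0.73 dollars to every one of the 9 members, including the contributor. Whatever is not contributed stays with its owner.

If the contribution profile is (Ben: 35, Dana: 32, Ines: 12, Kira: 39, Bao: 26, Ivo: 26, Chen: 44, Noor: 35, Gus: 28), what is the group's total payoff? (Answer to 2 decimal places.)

Total contributed: 35 + 32 + 12 + 39 + 26 + 26 + 44 + 35 + 28 = 277; total kept: 9 × 49 − 277 = 164.
The pooled fund pays out 0.73 × 9 × 277 = 1819.89 in aggregate.
Group total = 164 + 1819.89 = 1983.89.

1983.89 dollars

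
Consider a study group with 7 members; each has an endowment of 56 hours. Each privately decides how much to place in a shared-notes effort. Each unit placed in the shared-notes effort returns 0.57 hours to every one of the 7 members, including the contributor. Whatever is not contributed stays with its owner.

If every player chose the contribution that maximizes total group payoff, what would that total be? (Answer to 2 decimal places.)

1564.08 hours

Each contributed unit returns 3.990 to the group as a whole (0.57 to each of 7 players), which exceeds 1, so the social optimum is full contribution: group total = 3.990 × 392 = 1564.08.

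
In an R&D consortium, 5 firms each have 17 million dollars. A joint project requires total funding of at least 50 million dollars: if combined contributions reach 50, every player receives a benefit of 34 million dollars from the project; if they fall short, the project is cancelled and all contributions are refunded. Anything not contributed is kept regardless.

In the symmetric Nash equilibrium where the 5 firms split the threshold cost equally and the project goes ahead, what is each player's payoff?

41 million dollars

Equal share of the threshold: 50/5 = 10.
At this profile no one gains by cutting their contribution: any cut drops the total below 50, the project is cancelled, contributions are refunded, and the deviator ends with 17, which is less than 17 − 10 + 34 = 41. Contributing more than 10 just wastes the excess. So contributing exactly 10 is a best response.
Each player's payoff: 17 − 10 + 34 = 41.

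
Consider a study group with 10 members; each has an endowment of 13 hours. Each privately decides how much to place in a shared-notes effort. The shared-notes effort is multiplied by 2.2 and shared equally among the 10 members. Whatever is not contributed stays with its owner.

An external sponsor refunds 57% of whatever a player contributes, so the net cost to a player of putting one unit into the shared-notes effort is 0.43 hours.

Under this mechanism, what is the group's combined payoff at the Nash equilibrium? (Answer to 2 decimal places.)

130.00 hours

The effective private return is (2.2/10) / 0.43 = 0.5116, which is still under 1, so the mechanism doesn't change anyone's dominant strategy: zero contribution.
Everyone keeps their endowment and the group total is 10 × 13 = 130.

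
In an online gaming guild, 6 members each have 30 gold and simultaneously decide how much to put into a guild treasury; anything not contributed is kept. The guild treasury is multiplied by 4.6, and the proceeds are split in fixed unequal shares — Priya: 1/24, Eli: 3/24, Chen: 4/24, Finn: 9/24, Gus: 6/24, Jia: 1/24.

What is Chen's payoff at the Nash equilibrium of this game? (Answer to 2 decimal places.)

For player j, contributing a unit is worthwhile iff 4.6 × (j's share) ≥ 1, i.e. iff j's share is at least 0.2174.
Finn and Gus are above the threshold, contributing 30 each; the remaining 4 contribute 0. Total contributed: 60.
Chen keeps 30 and receives 4.6 × 60 × 4/24 = 46.00 from the guild treasury, for a payoff of 76.00.

76.00 gold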